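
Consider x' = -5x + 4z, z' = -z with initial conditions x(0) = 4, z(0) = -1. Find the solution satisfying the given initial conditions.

Coefficient matrix A = [[-5, 4], [0, -1]].
Characteristic polynomial det(A - λI) = λ^2 + 6λ + 5 = 0.
Eigenvalues λ = -1, -5.
For λ=-1: (A-λI) row 1 is [-4, 4], so an eigenvector is (1, 1).
For λ=-5: (A-λI) row 1 is [0, 4], so an eigenvector is (-1, 0).
General solution: K_1e^(-t)(1,1) + K_2e^(-5t)(-1,0).
Applying x(0)=4, z(0)=-1 gives K_1=-1, K_2=-5.

x(t) = -e^(-t) + 5e^(-5t), z(t) = -e^(-t)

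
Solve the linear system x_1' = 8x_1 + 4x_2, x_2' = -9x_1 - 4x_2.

x_1(t) = -2K_1e^(2t) - 2K_2te^(2t) + K_2e^(2t), x_2(t) = 3K_1e^(2t) + 3K_2te^(2t) - 2K_2e^(2t)

Coefficient matrix A = [[8, 4], [-9, -4]].
Characteristic polynomial det(A - λI) = λ^2 - 4λ + 4 = 0.
Single eigenvalue λ = 2 with algebraic multiplicity 2.
Eigenvector v = (-2,3); generalized eigenvector w with (A-λI)w=v is (1,-2).
General solution: e^(2t)[K_1·v + K_2·(t·v + w)].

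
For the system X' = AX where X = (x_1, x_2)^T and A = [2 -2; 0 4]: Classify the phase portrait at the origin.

A = [[2,-2],[0,4]]; det(A-λI) = λ^2 - 6λ + 8.
λ = 4, 2: both positive.

unstable node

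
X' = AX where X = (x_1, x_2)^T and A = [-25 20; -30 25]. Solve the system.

Coefficient matrix A = [[-25, 20], [-30, 25]].
Characteristic polynomial det(A - λI) = λ^2 - 25 = 0.
Eigenvalues λ = -5, 5.
For λ=-5: (A-λI) row 1 is [-20, 20], so an eigenvector is (1, 1).
For λ=5: (A-λI) row 1 is [-30, 20], so an eigenvector is (2, 3).
General solution: C_1e^(-5t)(1,1) + C_2e^(5t)(2,3).

x_1(t) = C_1e^(-5t) + 2C_2e^(5t), x_2(t) = C_1e^(-5t) + 3C_2e^(5t)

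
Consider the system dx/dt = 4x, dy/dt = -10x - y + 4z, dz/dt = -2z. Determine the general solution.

Coefficient matrix A = [[4, 0, 0], [-10, -1, 4], [0, 0, -2]].
det(A - λI) = 0 gives eigenvalues λ = 4, -1, -2.
For λ=4: eigenvector (1,-2,0).
For λ=-1: eigenvector (0,1,0).
For λ=-2: eigenvector (0,-4,1).
General solution: c_1e^(4t)(1,-2,0) + c_2e^(-t)(0,1,0) + c_3e^(-2t)(0,-4,1).

x(t) = c_1e^(4t), y(t) = -2c_1e^(4t) + c_2e^(-t) - 4c_3e^(-2t), z(t) = c_3e^(-2t)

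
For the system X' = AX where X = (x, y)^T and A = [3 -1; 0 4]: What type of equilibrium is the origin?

A = [[3,-1],[0,4]]; det(A-λI) = λ^2 - 7λ + 12.
λ = 3, 4: both positive.

unstable node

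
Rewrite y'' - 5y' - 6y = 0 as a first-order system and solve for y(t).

y(t) = C_1e^(-t) + C_2e^(6t)

Let x_1 = y, x_2 = y'. Then x_1' = x_2 and x_2' = 6x_1 + 5x_2.
A = [[0,1],[6,5]]; det(A-λI) = λ^2 - 5λ - 6.
Eigenvalues λ = -1, 6 with eigenvectors (1,-1), (1,6).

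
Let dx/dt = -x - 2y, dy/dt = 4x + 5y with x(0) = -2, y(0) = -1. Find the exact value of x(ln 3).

66

A = [[-1,-2],[4,5]]; eigenvalues λ = 1, 3.
Eigenvectors: (1,-1) for λ=1, (-1,2) for λ=3.
From the initial condition, c_1 = -5, c_2 = -3.
x(ln 3) = (-5)(3^1)(1) + (-3)(3^3)(-1) = 66.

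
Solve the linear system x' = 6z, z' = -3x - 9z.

Coefficient matrix A = [[0, 6], [-3, -9]].
Characteristic polynomial det(A - λI) = λ^2 + 9λ + 18 = 0.
Eigenvalues λ = -3, -6.
For λ=-3: (A-λI) row 1 is [3, 6], so an eigenvector is (-2, 1).
For λ=-6: (A-λI) row 1 is [6, 6], so an eigenvector is (-1, 1).
General solution: C_1e^(-3t)(-2,1) + C_2e^(-6t)(-1,1).

x(t) = -2C_1e^(-3t) - C_2e^(-6t), z(t) = C_1e^(-3t) + C_2e^(-6t)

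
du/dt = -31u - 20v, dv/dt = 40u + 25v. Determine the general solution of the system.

u(t) = -2K_1e^(-3t)sin(4t) + K_1e^(-3t)cos(4t) + K_2e^(-3t)sin(4t) + 2K_2e^(-3t)cos(4t), v(t) = 3K_1e^(-3t)sin(4t) - K_1e^(-3t)cos(4t) - K_2e^(-3t)sin(4t) - 3K_2e^(-3t)cos(4t)

Coefficient matrix A = [[-31, -20], [40, 25]].
Characteristic polynomial det(A - λI) = λ^2 + 6λ + 25 = 0.
Eigenvalues λ = -3 ± 4i (complex conjugate pair).
For λ=-3+4i: an eigenvector is (1,-1) - i(-2,3) = (1 + 2i, -1 - 3i).
A real fundamental pair from Re and Im of e^((-3+4i)t)v: X_1 = e^(-3t)(cos(4t)·(1,-1) + sin(4t)·(-2,3)), X_2 = e^(-3t)(sin(4t)·(1,-1) - cos(4t)·(-2,3)).
General solution: K_1X_1 + K_2X_2.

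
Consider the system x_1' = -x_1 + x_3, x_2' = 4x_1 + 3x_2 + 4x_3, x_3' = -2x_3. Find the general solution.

x_1(t) = c_1e^(-2t) + c_3e^(-t), x_2(t) = c_2e^(3t) - c_3e^(-t), x_3(t) = -c_1e^(-2t)

Coefficient matrix A = [[-1, 0, 1], [4, 3, 4], [0, 0, -2]].
det(A - λI) = 0 gives eigenvalues λ = -2, 3, -1.
For λ=-2: eigenvector (1,0,-1).
For λ=3: eigenvector (0,1,0).
For λ=-1: eigenvector (1,-1,0).
General solution: c_1e^(-2t)(1,0,-1) + c_2e^(3t)(0,1,0) + c_3e^(-t)(1,-1,0).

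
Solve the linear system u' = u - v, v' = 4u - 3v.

u(t) = -c_1e^(-t) - c_2te^(-t) - 2c_2e^(-t), v(t) = -2c_1e^(-t) - 2c_2te^(-t) - 3c_2e^(-t)

Coefficient matrix A = [[1, -1], [4, -3]].
Characteristic polynomial det(A - λI) = λ^2 + 2λ + 1 = 0.
Single eigenvalue λ = -1 with algebraic multiplicity 2.
Eigenvector v = (-1,-2); generalized eigenvector w with (A-λI)w=v is (-2,-3).
General solution: e^(-t)[c_1·v + c_2·(t·v + w)].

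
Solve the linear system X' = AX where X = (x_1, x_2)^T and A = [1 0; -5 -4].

x_1(t) = c_1e^(t), x_2(t) = -c_1e^(t) + c_2e^(-4t)

Coefficient matrix A = [[1, 0], [-5, -4]].
Characteristic polynomial det(A - λI) = λ^2 + 3λ - 4 = 0.
Eigenvalues λ = 1, -4.
For λ=1: (A-λI) row 2 is [-5, -5], so an eigenvector is (1, -1).
For λ=-4: (A-λI) row 1 is [5, 0], so an eigenvector is (0, 1).
General solution: c_1e^(t)(1,-1) + c_2e^(-4t)(0,1).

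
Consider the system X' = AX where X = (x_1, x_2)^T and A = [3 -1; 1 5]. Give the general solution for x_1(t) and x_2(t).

Coefficient matrix A = [[3, -1], [1, 5]].
Characteristic polynomial det(A - λI) = λ^2 - 8λ + 16 = 0.
Single eigenvalue λ = 4 with algebraic multiplicity 2.
Eigenvector v = (1,-1); generalized eigenvector w with (A-λI)w=v is (2,-3).
General solution: e^(4t)[K_1·v + K_2·(t·v + w)].

x_1(t) = K_1e^(4t) + K_2te^(4t) + 2K_2e^(4t), x_2(t) = -K_1e^(4t) - K_2te^(4t) - 3K_2e^(4t)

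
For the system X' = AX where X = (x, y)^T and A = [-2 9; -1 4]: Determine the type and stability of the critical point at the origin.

unstable improper node

A = [[-2,9],[-1,4]]; det(A-λI) = λ^2 - 2λ + 1.
repeated λ = 1 with a single eigenvector.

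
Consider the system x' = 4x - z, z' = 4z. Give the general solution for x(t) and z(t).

x(t) = -c_1e^(4t) - c_2te^(4t) - 2c_2e^(4t), z(t) = c_2e^(4t)

Coefficient matrix A = [[4, -1], [0, 4]].
Characteristic polynomial det(A - λI) = λ^2 - 8λ + 16 = 0.
Single eigenvalue λ = 4 with algebraic multiplicity 2.
Eigenvector v = (-1,0); generalized eigenvector w with (A-λI)w=v is (-2,1).
General solution: e^(4t)[c_1·v + c_2·(t·v + w)].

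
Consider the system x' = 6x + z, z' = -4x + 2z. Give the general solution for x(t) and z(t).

x(t) = K_1e^(4t) + K_2te^(4t), z(t) = -2K_1e^(4t) - 2K_2te^(4t) + K_2e^(4t)

Coefficient matrix A = [[6, 1], [-4, 2]].
Characteristic polynomial det(A - λI) = λ^2 - 8λ + 16 = 0.
Single eigenvalue λ = 4 with algebraic multiplicity 2.
Eigenvector v = (1,-2); generalized eigenvector w with (A-λI)w=v is (0,1).
General solution: e^(4t)[K_1·v + K_2·(t·v + w)].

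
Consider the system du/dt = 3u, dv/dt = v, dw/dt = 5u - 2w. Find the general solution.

u(t) = K_1e^(3t), v(t) = K_2e^(t), w(t) = K_1e^(3t) + K_3e^(-2t)

Coefficient matrix A = [[3, 0, 0], [0, 1, 0], [5, 0, -2]].
det(A - λI) = 0 gives eigenvalues λ = 3, 1, -2.
For λ=3: eigenvector (1,0,1).
For λ=1: eigenvector (0,1,0).
For λ=-2: eigenvector (0,0,1).
General solution: K_1e^(3t)(1,0,1) + K_2e^(t)(0,1,0) + K_3e^(-2t)(0,0,1).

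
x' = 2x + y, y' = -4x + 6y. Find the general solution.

Coefficient matrix A = [[2, 1], [-4, 6]].
Characteristic polynomial det(A - λI) = λ^2 - 8λ + 16 = 0.
Single eigenvalue λ = 4 with algebraic multiplicity 2.
Eigenvector v = (1,2); generalized eigenvector w with (A-λI)w=v is (1,3).
General solution: e^(4t)[C_1·v + C_2·(t·v + w)].

x(t) = C_1e^(4t) + C_2te^(4t) + C_2e^(4t), y(t) = 2C_1e^(4t) + 2C_2te^(4t) + 3C_2e^(4t)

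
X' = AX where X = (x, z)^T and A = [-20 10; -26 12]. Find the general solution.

Coefficient matrix A = [[-20, 10], [-26, 12]].
Characteristic polynomial det(A - λI) = λ^2 + 8λ + 20 = 0.
Eigenvalues λ = -4 ± 2i (complex conjugate pair).
For λ=-4+2i: an eigenvector is (1,2) - i(2,3) = (1 - 2i, 2 - 3i).
A real fundamental pair from Re and Im of e^((-4+2i)t)v: X_1 = e^(-4t)(cos(2t)·(1,2) + sin(2t)·(2,3)), X_2 = e^(-4t)(sin(2t)·(1,2) - cos(2t)·(2,3)).
General solution: c_1X_1 + c_2X_2.

x(t) = 2c_1e^(-4t)sin(2t) + c_1e^(-4t)cos(2t) + c_2e^(-4t)sin(2t) - 2c_2e^(-4t)cos(2t), z(t) = 3c_1e^(-4t)sin(2t) + 2c_1e^(-4t)cos(2t) + 2c_2e^(-4t)sin(2t) - 3c_2e^(-4t)cos(2t)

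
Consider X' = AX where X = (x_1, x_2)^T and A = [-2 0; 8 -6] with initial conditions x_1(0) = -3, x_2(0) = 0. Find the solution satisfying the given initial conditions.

x_1(t) = -3e^(-2t), x_2(t) = -6e^(-2t) + 6e^(-6t)

Coefficient matrix A = [[-2, 0], [8, -6]].
Characteristic polynomial det(A - λI) = λ^2 + 8λ + 12 = 0.
Eigenvalues λ = -6, -2.
For λ=-6: (A-λI) row 1 is [4, 0], so an eigenvector is (0, 1).
For λ=-2: (A-λI) row 2 is [8, -4], so an eigenvector is (1, 2).
General solution: C_1e^(-6t)(0,1) + C_2e^(-2t)(1,2).
Applying x_1(0)=-3, x_2(0)=0 gives C_1=6, C_2=-3.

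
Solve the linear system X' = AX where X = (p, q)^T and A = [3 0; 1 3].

Coefficient matrix A = [[3, 0], [1, 3]].
Characteristic polynomial det(A - λI) = λ^2 - 6λ + 9 = 0.
Single eigenvalue λ = 3 with algebraic multiplicity 2.
Eigenvector v = (0,1); generalized eigenvector w with (A-λI)w=v is (1,3).
General solution: e^(3t)[C_1·v + C_2·(t·v + w)].

p(t) = C_2e^(3t), q(t) = C_1e^(3t) + C_2te^(3t) + 3C_2e^(3t)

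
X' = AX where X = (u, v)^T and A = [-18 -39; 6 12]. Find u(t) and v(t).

u(t) = 2K_1e^(-3t)sin(3t) - 3K_1e^(-3t)cos(3t) - 3K_2e^(-3t)sin(3t) - 2K_2e^(-3t)cos(3t), v(t) = -K_1e^(-3t)sin(3t) + K_1e^(-3t)cos(3t) + K_2e^(-3t)sin(3t) + K_2e^(-3t)cos(3t)

Coefficient matrix A = [[-18, -39], [6, 12]].
Characteristic polynomial det(A - λI) = λ^2 + 6λ + 18 = 0.
Eigenvalues λ = -3 ± 3i (complex conjugate pair).
For λ=-3+3i: an eigenvector is (-3,1) - i(2,-1) = (-3 - 2i, 1 + i).
A real fundamental pair from Re and Im of e^((-3+3i)t)v: X_1 = e^(-3t)(cos(3t)·(-3,1) + sin(3t)·(2,-1)), X_2 = e^(-3t)(sin(3t)·(-3,1) - cos(3t)·(2,-1)).
General solution: K_1X_1 + K_2X_2.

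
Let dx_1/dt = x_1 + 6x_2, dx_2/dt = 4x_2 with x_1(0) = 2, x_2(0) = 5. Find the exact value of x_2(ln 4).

1280

A = [[1,6],[0,4]]; eigenvalues λ = 4, 1.
Eigenvectors: (-2,-1) for λ=4, (-1,0) for λ=1.
From the initial condition, c_1 = -5, c_2 = 8.
x_2(ln 4) = (-5)(4^4)(-1) + (8)(4^1)(0) = 1280.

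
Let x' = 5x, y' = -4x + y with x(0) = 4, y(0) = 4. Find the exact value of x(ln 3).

A = [[5,0],[-4,1]]; eigenvalues λ = 5, 1.
Eigenvectors: (-1,1) for λ=5, (0,1) for λ=1.
From the initial condition, c_1 = -4, c_2 = 8.
x(ln 3) = (-4)(3^5)(-1) + (8)(3^1)(0) = 972.

972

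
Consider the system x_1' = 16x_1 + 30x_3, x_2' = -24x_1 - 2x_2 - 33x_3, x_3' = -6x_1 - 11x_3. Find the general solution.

Coefficient matrix A = [[16, 0, 30], [-24, -2, -33], [-6, 0, -11]].
det(A - λI) = 0 gives eigenvalues λ = 4, -2, 1.
For λ=4: eigenvector (5,-9,-2).
For λ=-2: eigenvector (0,1,0).
For λ=1: eigenvector (-2,5,1).
General solution: C_1e^(4t)(5,-9,-2) + C_2e^(-2t)(0,1,0) + C_3e^(t)(-2,5,1).

x_1(t) = 5C_1e^(4t) - 2C_3e^(t), x_2(t) = -9C_1e^(4t) + C_2e^(-2t) + 5C_3e^(t), x_3(t) = -2C_1e^(4t) + C_3e^(t)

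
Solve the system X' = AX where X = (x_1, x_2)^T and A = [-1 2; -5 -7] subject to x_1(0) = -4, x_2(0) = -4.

Coefficient matrix A = [[-1, 2], [-5, -7]].
Characteristic polynomial det(A - λI) = λ^2 + 8λ + 17 = 0.
Eigenvalues λ = -4 ± i (complex conjugate pair).
For λ=-4+i: an eigenvector is (1,-2) - i(-1,1) = (1 + i, -2 - i).
A real fundamental pair from Re and Im of e^((-4+i)t)v: X_1 = e^(-4t)(cos(t)·(1,-2) + sin(t)·(-1,1)), X_2 = e^(-4t)(sin(t)·(1,-2) - cos(t)·(-1,1)).
General solution: K_1X_1 + K_2X_2.
Applying x_1(0)=-4, x_2(0)=-4 gives K_1=8, K_2=-12.

x_1(t) = -20e^(-4t)sin(t) - 4e^(-4t)cos(t), x_2(t) = 32e^(-4t)sin(t) - 4e^(-4t)cos(t)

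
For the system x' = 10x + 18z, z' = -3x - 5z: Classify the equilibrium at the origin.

unstable node

A = [[10,18],[-3,-5]]; det(A-λI) = λ^2 - 5λ + 4.
λ = 4, 1: both positive.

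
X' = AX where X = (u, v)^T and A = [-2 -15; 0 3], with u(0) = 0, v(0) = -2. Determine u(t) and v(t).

u(t) = 6e^(3t) - 6e^(-2t), v(t) = -2e^(3t)

Coefficient matrix A = [[-2, -15], [0, 3]].
Characteristic polynomial det(A - λI) = λ^2 - λ - 6 = 0.
Eigenvalues λ = 3, -2.
For λ=3: (A-λI) row 1 is [-5, -15], so an eigenvector is (-3, 1).
For λ=-2: (A-λI) row 1 is [0, -15], so an eigenvector is (1, 0).
General solution: K_1e^(3t)(-3,1) + K_2e^(-2t)(1,0).
Applying u(0)=0, v(0)=-2 gives K_1=-2, K_2=-6.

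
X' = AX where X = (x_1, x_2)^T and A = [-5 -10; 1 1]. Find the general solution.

x_1(t) = 3c_1e^(-2t)sin(t) - c_1e^(-2t)cos(t) - c_2e^(-2t)sin(t) - 3c_2e^(-2t)cos(t), x_2(t) = -c_1e^(-2t)sin(t) + c_2e^(-2t)cos(t)

Coefficient matrix A = [[-5, -10], [1, 1]].
Characteristic polynomial det(A - λI) = λ^2 + 4λ + 5 = 0.
Eigenvalues λ = -2 ± i (complex conjugate pair).
For λ=-2+i: an eigenvector is (-1,0) - i(3,-1) = (-1 - 3i, 0 + i).
A real fundamental pair from Re and Im of e^((-2+i)t)v: X_1 = e^(-2t)(cos(t)·(-1,0) + sin(t)·(3,-1)), X_2 = e^(-2t)(sin(t)·(-1,0) - cos(t)·(3,-1)).
General solution: c_1X_1 + c_2X_2.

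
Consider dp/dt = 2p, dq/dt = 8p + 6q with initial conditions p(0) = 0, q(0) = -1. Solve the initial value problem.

Coefficient matrix A = [[2, 0], [8, 6]].
Characteristic polynomial det(A - λI) = λ^2 - 8λ + 12 = 0.
Eigenvalues λ = 6, 2.
For λ=6: (A-λI) row 1 is [-4, 0], so an eigenvector is (0, -1).
For λ=2: (A-λI) row 2 is [8, 4], so an eigenvector is (1, -2).
General solution: K_1e^(6t)(0,-1) + K_2e^(2t)(1,-2).
Applying p(0)=0, q(0)=-1 gives K_1=1, K_2=0.

p(t) = 0, q(t) = -e^(6t)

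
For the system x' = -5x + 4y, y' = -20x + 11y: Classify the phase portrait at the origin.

unstable spiral

A = [[-5,4],[-20,11]]; det(A-λI) = λ^2 - 6λ + 25.
λ = 3 ± 4i: positive real part.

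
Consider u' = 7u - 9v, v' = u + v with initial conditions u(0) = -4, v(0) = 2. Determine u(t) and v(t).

Coefficient matrix A = [[7, -9], [1, 1]].
Characteristic polynomial det(A - λI) = λ^2 - 8λ + 16 = 0.
Single eigenvalue λ = 4 with algebraic multiplicity 2.
Eigenvector v = (-3,-1); generalized eigenvector w with (A-λI)w=v is (-1,0).
General solution: e^(4t)[c_1·v + c_2·(t·v + w)].
Applying u(0)=-4, v(0)=2 gives c_1=-2, c_2=10.

u(t) = -30te^(4t) - 4e^(4t), v(t) = -10te^(4t) + 2e^(4t)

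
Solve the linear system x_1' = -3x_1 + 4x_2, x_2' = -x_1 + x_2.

x_1(t) = 2c_1e^(-t) + 2c_2te^(-t) - c_2e^(-t), x_2(t) = c_1e^(-t) + c_2te^(-t)

Coefficient matrix A = [[-3, 4], [-1, 1]].
Characteristic polynomial det(A - λI) = λ^2 + 2λ + 1 = 0.
Single eigenvalue λ = -1 with algebraic multiplicity 2.
Eigenvector v = (2,1); generalized eigenvector w with (A-λI)w=v is (-1,0).
General solution: e^(-t)[c_1·v + c_2·(t·v + w)].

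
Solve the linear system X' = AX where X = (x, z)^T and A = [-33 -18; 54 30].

Coefficient matrix A = [[-33, -18], [54, 30]].
Characteristic polynomial det(A - λI) = λ^2 + 3λ - 18 = 0.
Eigenvalues λ = 3, -6.
For λ=3: (A-λI) row 1 is [-36, -18], so an eigenvector is (-1, 2).
For λ=-6: (A-λI) row 1 is [-27, -18], so an eigenvector is (2, -3).
General solution: C_1e^(3t)(-1,2) + C_2e^(-6t)(2,-3).

x(t) = -C_1e^(3t) + 2C_2e^(-6t), z(t) = 2C_1e^(3t) - 3C_2e^(-6t)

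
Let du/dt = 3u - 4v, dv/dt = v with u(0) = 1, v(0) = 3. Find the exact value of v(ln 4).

A = [[3,-4],[0,1]]; eigenvalues λ = 1, 3.
Eigenvectors: (2,1) for λ=1, (1,0) for λ=3.
From the initial condition, c_1 = 3, c_2 = -5.
v(ln 4) = (3)(4^1)(1) + (-5)(4^3)(0) = 12.

12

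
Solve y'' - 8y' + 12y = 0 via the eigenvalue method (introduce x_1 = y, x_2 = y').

Let x_1 = y, x_2 = y'. Then x_1' = x_2 and x_2' = -12x_1 + 8x_2.
A = [[0,1],[-12,8]]; det(A-λI) = λ^2 - 8λ + 12.
Eigenvalues λ = 6, 2 with eigenvectors (1,6), (1,2).

y(t) = K_1e^(6t) + K_2e^(2t)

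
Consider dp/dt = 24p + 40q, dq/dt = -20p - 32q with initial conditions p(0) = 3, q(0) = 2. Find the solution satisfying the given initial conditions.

p(t) = 41e^(-4t)sin(4t) + 3e^(-4t)cos(4t), q(t) = -29e^(-4t)sin(4t) + 2e^(-4t)cos(4t)

Coefficient matrix A = [[24, 40], [-20, -32]].
Characteristic polynomial det(A - λI) = λ^2 + 8λ + 32 = 0.
Eigenvalues λ = -4 ± 4i (complex conjugate pair).
For λ=-4+4i: an eigenvector is (-3,2) - i(-1,1) = (-3 + i, 2 - i).
A real fundamental pair from Re and Im of e^((-4+4i)t)v: X_1 = e^(-4t)(cos(4t)·(-3,2) + sin(4t)·(-1,1)), X_2 = e^(-4t)(sin(4t)·(-3,2) - cos(4t)·(-1,1)).
General solution: C_1X_1 + C_2X_2.
Applying p(0)=3, q(0)=2 gives C_1=-5, C_2=-12.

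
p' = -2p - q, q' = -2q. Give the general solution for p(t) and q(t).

p(t) = -K_1e^(-2t) - K_2te^(-2t) + 3K_2e^(-2t), q(t) = K_2e^(-2t)

Coefficient matrix A = [[-2, -1], [0, -2]].
Characteristic polynomial det(A - λI) = λ^2 + 4λ + 4 = 0.
Single eigenvalue λ = -2 with algebraic multiplicity 2.
Eigenvector v = (-1,0); generalized eigenvector w with (A-λI)w=v is (3,1).
General solution: e^(-2t)[K_1·v + K_2·(t·v + w)].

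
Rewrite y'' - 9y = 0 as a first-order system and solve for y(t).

Let x_1 = y, x_2 = y'. Then x_1' = x_2 and x_2' = 9x_1.
A = [[0,1],[9,0]]; det(A-λI) = λ^2 - 9.
Eigenvalues λ = -3, 3 with eigenvectors (1,-3), (1,3).

y(t) = K_1e^(-3t) + K_2e^(3t)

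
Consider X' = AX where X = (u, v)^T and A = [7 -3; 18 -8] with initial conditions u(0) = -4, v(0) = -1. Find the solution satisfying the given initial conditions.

Coefficient matrix A = [[7, -3], [18, -8]].
Characteristic polynomial det(A - λI) = λ^2 + λ - 2 = 0.
Eigenvalues λ = -2, 1.
For λ=-2: (A-λI) row 1 is [9, -3], so an eigenvector is (-1, -3).
For λ=1: (A-λI) row 1 is [6, -3], so an eigenvector is (1, 2).
General solution: c_1e^(-2t)(-1,-3) + c_2e^(t)(1,2).
Applying u(0)=-4, v(0)=-1 gives c_1=-7, c_2=-11.

u(t) = -11e^(t) + 7e^(-2t), v(t) = -22e^(t) + 21e^(-2t)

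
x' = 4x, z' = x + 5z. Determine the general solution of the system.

Coefficient matrix A = [[4, 0], [1, 5]].
Characteristic polynomial det(A - λI) = λ^2 - 9λ + 20 = 0.
Eigenvalues λ = 5, 4.
For λ=5: (A-λI) row 1 is [-1, 0], so an eigenvector is (0, 1).
For λ=4: (A-λI) row 2 is [1, 1], so an eigenvector is (1, -1).
General solution: c_1e^(5t)(0,1) + c_2e^(4t)(1,-1).

x(t) = c_2e^(4t), z(t) = c_1e^(5t) - c_2e^(4t)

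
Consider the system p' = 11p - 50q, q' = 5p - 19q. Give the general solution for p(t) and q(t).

p(t) = -C_1e^(-4t)sin(5t) + 3C_1e^(-4t)cos(5t) + 3C_2e^(-4t)sin(5t) + C_2e^(-4t)cos(5t), q(t) = C_1e^(-4t)cos(5t) + C_2e^(-4t)sin(5t)

Coefficient matrix A = [[11, -50], [5, -19]].
Characteristic polynomial det(A - λI) = λ^2 + 8λ + 41 = 0.
Eigenvalues λ = -4 ± 5i (complex conjugate pair).
For λ=-4+5i: an eigenvector is (3,1) - i(-1,0) = (3 + i, 1).
A real fundamental pair from Re and Im of e^((-4+5i)t)v: X_1 = e^(-4t)(cos(5t)·(3,1) + sin(5t)·(-1,0)), X_2 = e^(-4t)(sin(5t)·(3,1) - cos(5t)·(-1,0)).
General solution: C_1X_1 + C_2X_2.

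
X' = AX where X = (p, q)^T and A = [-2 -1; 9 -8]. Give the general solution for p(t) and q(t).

Coefficient matrix A = [[-2, -1], [9, -8]].
Characteristic polynomial det(A - λI) = λ^2 + 10λ + 25 = 0.
Single eigenvalue λ = -5 with algebraic multiplicity 2.
Eigenvector v = (-1,-3); generalized eigenvector w with (A-λI)w=v is (0,1).
General solution: e^(-5t)[c_1·v + c_2·(t·v + w)].

p(t) = -c_1e^(-5t) - c_2te^(-5t), q(t) = -3c_1e^(-5t) - 3c_2te^(-5t) + c_2e^(-5t)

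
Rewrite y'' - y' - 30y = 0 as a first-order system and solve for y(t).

Let x_1 = y, x_2 = y'. Then x_1' = x_2 and x_2' = 30x_1 + x_2.
A = [[0,1],[30,1]]; det(A-λI) = λ^2 - λ - 30.
Eigenvalues λ = -5, 6 with eigenvectors (1,-5), (1,6).

y(t) = c_1e^(-5t) + c_2e^(6t)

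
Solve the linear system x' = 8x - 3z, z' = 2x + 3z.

x(t) = -3K_1e^(6t) - K_2e^(5t), z(t) = -2K_1e^(6t) - K_2e^(5t)

Coefficient matrix A = [[8, -3], [2, 3]].
Characteristic polynomial det(A - λI) = λ^2 - 11λ + 30 = 0.
Eigenvalues λ = 6, 5.
For λ=6: (A-λI) row 1 is [2, -3], so an eigenvector is (-3, -2).
For λ=5: (A-λI) row 1 is [3, -3], so an eigenvector is (-1, -1).
General solution: K_1e^(6t)(-3,-2) + K_2e^(5t)(-1,-1).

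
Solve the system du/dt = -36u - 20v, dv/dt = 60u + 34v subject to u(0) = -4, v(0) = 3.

Coefficient matrix A = [[-36, -20], [60, 34]].
Characteristic polynomial det(A - λI) = λ^2 + 2λ - 24 = 0.
Eigenvalues λ = 4, -6.
For λ=4: (A-λI) row 1 is [-40, -20], so an eigenvector is (-1, 2).
For λ=-6: (A-λI) row 1 is [-30, -20], so an eigenvector is (2, -3).
General solution: c_1e^(4t)(-1,2) + c_2e^(-6t)(2,-3).
Applying u(0)=-4, v(0)=3 gives c_1=-6, c_2=-5.

u(t) = 6e^(4t) - 10e^(-6t), v(t) = -12e^(4t) + 15e^(-6t)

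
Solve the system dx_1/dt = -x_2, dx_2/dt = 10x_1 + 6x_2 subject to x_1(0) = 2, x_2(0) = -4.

x_1(t) = -2e^(3t)sin(t) + 2e^(3t)cos(t), x_2(t) = 8e^(3t)sin(t) - 4e^(3t)cos(t)

Coefficient matrix A = [[0, -1], [10, 6]].
Characteristic polynomial det(A - λI) = λ^2 - 6λ + 10 = 0.
Eigenvalues λ = 3 ± i (complex conjugate pair).
For λ=3+i: an eigenvector is (0,1) - i(-1,3) = (0 + i, 1 - 3i).
A real fundamental pair from Re and Im of e^((3+i)t)v: X_1 = e^(3t)(cos(t)·(0,1) + sin(t)·(-1,3)), X_2 = e^(3t)(sin(t)·(0,1) - cos(t)·(-1,3)).
General solution: K_1X_1 + K_2X_2.
Applying x_1(0)=2, x_2(0)=-4 gives K_1=2, K_2=2.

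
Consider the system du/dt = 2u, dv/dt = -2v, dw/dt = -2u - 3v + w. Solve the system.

u(t) = C_3e^(2t), v(t) = C_2e^(-2t), w(t) = C_1e^(t) + C_2e^(-2t) - 2C_3e^(2t)

Coefficient matrix A = [[2, 0, 0], [0, -2, 0], [-2, -3, 1]].
det(A - λI) = 0 gives eigenvalues λ = 1, -2, 2.
For λ=1: eigenvector (0,0,1).
For λ=-2: eigenvector (0,1,1).
For λ=2: eigenvector (1,0,-2).
General solution: C_1e^(t)(0,0,1) + C_2e^(-2t)(0,1,1) + C_3e^(2t)(1,0,-2).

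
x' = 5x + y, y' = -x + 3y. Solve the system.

x(t) = -c_1e^(4t) - c_2te^(4t) + c_2e^(4t), y(t) = c_1e^(4t) + c_2te^(4t) - 2c_2e^(4t)

Coefficient matrix A = [[5, 1], [-1, 3]].
Characteristic polynomial det(A - λI) = λ^2 - 8λ + 16 = 0.
Single eigenvalue λ = 4 with algebraic multiplicity 2.
Eigenvector v = (-1,1); generalized eigenvector w with (A-λI)w=v is (1,-2).
General solution: e^(4t)[c_1·v + c_2·(t·v + w)].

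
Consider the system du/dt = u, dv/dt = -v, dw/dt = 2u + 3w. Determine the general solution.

Coefficient matrix A = [[1, 0, 0], [0, -1, 0], [2, 0, 3]].
det(A - λI) = 0 gives eigenvalues λ = -1, 1, 3.
For λ=-1: eigenvector (0,-1,0).
For λ=1: eigenvector (-1,0,1).
For λ=3: eigenvector (0,0,1).
General solution: K_1e^(-t)(0,-1,0) + K_2e^(t)(-1,0,1) + K_3e^(3t)(0,0,1).

u(t) = -K_2e^(t), v(t) = -K_1e^(-t), w(t) = K_2e^(t) + K_3e^(3t)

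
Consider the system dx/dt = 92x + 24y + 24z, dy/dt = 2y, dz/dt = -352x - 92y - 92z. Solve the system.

Coefficient matrix A = [[92, 24, 24], [0, 2, 0], [-352, -92, -92]].
det(A - λI) = 0 gives eigenvalues λ = 2, -4, 4.
For λ=2: eigenvector (-4,1,14).
For λ=-4: eigenvector (1,0,-4).
For λ=4: eigenvector (3,0,-11).
General solution: c_1e^(2t)(-4,1,14) + c_2e^(-4t)(1,0,-4) + c_3e^(4t)(3,0,-11).

x(t) = -4c_1e^(2t) + c_2e^(-4t) + 3c_3e^(4t), y(t) = c_1e^(2t), z(t) = 14c_1e^(2t) - 4c_2e^(-4t) - 11c_3e^(4t)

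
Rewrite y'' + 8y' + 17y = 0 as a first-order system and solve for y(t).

y(t) = C_1e^(-4t)cos(t) + C_2e^(-4t)sin(t)

Let x_1 = y, x_2 = y'. Then x_1' = x_2 and x_2' = -17x_1 - 8x_2.
A = [[0,1],[-17,-8]]; det(A-λI) = λ^2 + 8λ + 17.
Eigenvalues λ = -4 ± i.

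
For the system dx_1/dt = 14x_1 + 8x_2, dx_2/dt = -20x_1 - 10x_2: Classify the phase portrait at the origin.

A = [[14,8],[-20,-10]]; det(A-λI) = λ^2 - 4λ + 20.
λ = 2 ± 4i: positive real part.

unstable spiral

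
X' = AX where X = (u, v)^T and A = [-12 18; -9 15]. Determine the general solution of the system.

Coefficient matrix A = [[-12, 18], [-9, 15]].
Characteristic polynomial det(A - λI) = λ^2 - 3λ - 18 = 0.
Eigenvalues λ = -3, 6.
For λ=-3: (A-λI) row 1 is [-9, 18], so an eigenvector is (-2, -1).
For λ=6: (A-λI) row 1 is [-18, 18], so an eigenvector is (-1, -1).
General solution: K_1e^(-3t)(-2,-1) + K_2e^(6t)(-1,-1).

u(t) = -2K_1e^(-3t) - K_2e^(6t), v(t) = -K_1e^(-3t) - K_2e^(6t)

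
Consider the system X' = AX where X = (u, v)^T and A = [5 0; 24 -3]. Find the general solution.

Coefficient matrix A = [[5, 0], [24, -3]].
Characteristic polynomial det(A - λI) = λ^2 - 2λ - 15 = 0.
Eigenvalues λ = 5, -3.
For λ=5: (A-λI) row 2 is [24, -8], so an eigenvector is (1, 3).
For λ=-3: (A-λI) row 1 is [8, 0], so an eigenvector is (0, 1).
General solution: C_1e^(5t)(1,3) + C_2e^(-3t)(0,1).

u(t) = C_1e^(5t), v(t) = 3C_1e^(5t) + C_2e^(-3t)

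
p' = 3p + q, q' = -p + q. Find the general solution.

p(t) = -C_1e^(2t) - C_2te^(2t), q(t) = C_1e^(2t) + C_2te^(2t) - C_2e^(2t)

Coefficient matrix A = [[3, 1], [-1, 1]].
Characteristic polynomial det(A - λI) = λ^2 - 4λ + 4 = 0.
Single eigenvalue λ = 2 with algebraic multiplicity 2.
Eigenvector v = (-1,1); generalized eigenvector w with (A-λI)w=v is (0,-1).
General solution: e^(2t)[C_1·v + C_2·(t·v + w)].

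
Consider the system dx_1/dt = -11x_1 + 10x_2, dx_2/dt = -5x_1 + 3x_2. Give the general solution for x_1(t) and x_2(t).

x_1(t) = 3C_1e^(-4t)sin(t) + C_1e^(-4t)cos(t) + C_2e^(-4t)sin(t) - 3C_2e^(-4t)cos(t), x_2(t) = 2C_1e^(-4t)sin(t) + C_1e^(-4t)cos(t) + C_2e^(-4t)sin(t) - 2C_2e^(-4t)cos(t)

Coefficient matrix A = [[-11, 10], [-5, 3]].
Characteristic polynomial det(A - λI) = λ^2 + 8λ + 17 = 0.
Eigenvalues λ = -4 ± i (complex conjugate pair).
For λ=-4+i: an eigenvector is (1,1) - i(3,2) = (1 - 3i, 1 - 2i).
A real fundamental pair from Re and Im of e^((-4+i)t)v: X_1 = e^(-4t)(cos(t)·(1,1) + sin(t)·(3,2)), X_2 = e^(-4t)(sin(t)·(1,1) - cos(t)·(3,2)).
General solution: C_1X_1 + C_2X_2.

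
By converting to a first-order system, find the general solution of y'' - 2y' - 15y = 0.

y(t) = K_1e^(-3t) + K_2e^(5t)

Let x_1 = y, x_2 = y'. Then x_1' = x_2 and x_2' = 15x_1 + 2x_2.
A = [[0,1],[15,2]]; det(A-λI) = λ^2 - 2λ - 15.
Eigenvalues λ = -3, 5 with eigenvectors (1,-3), (1,5).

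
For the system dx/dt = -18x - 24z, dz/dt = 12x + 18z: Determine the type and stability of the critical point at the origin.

saddle

A = [[-18,-24],[12,18]]; det(A-λI) = λ^2 - 36.
λ = -6, 6: opposite signs.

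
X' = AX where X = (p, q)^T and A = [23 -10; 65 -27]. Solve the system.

Coefficient matrix A = [[23, -10], [65, -27]].
Characteristic polynomial det(A - λI) = λ^2 + 4λ + 29 = 0.
Eigenvalues λ = -2 ± 5i (complex conjugate pair).
For λ=-2+5i: an eigenvector is (-1,-3) - i(1,2) = (-1 - i, -3 - 2i).
A real fundamental pair from Re and Im of e^((-2+5i)t)v: X_1 = e^(-2t)(cos(5t)·(-1,-3) + sin(5t)·(1,2)), X_2 = e^(-2t)(sin(5t)·(-1,-3) - cos(5t)·(1,2)).
General solution: C_1X_1 + C_2X_2.

p(t) = C_1e^(-2t)sin(5t) - C_1e^(-2t)cos(5t) - C_2e^(-2t)sin(5t) - C_2e^(-2t)cos(5t), q(t) = 2C_1e^(-2t)sin(5t) - 3C_1e^(-2t)cos(5t) - 3C_2e^(-2t)sin(5t) - 2C_2e^(-2t)cos(5t)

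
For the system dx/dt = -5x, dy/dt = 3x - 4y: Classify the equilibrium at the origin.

A = [[-5,0],[3,-4]]; det(A-λI) = λ^2 + 9λ + 20.
λ = -4, -5: both negative.

stable node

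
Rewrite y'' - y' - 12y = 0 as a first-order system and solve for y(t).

y(t) = c_1e^(-3t) + c_2e^(4t)

Let x_1 = y, x_2 = y'. Then x_1' = x_2 and x_2' = 12x_1 + x_2.
A = [[0,1],[12,1]]; det(A-λI) = λ^2 - λ - 12.
Eigenvalues λ = -3, 4 with eigenvectors (1,-3), (1,4).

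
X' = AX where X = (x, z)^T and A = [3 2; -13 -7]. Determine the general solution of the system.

x(t) = -C_1e^(-2t)sin(t) + C_1e^(-2t)cos(t) + C_2e^(-2t)sin(t) + C_2e^(-2t)cos(t), z(t) = 2C_1e^(-2t)sin(t) - 3C_1e^(-2t)cos(t) - 3C_2e^(-2t)sin(t) - 2C_2e^(-2t)cos(t)

Coefficient matrix A = [[3, 2], [-13, -7]].
Characteristic polynomial det(A - λI) = λ^2 + 4λ + 5 = 0.
Eigenvalues λ = -2 ± i (complex conjugate pair).
For λ=-2+i: an eigenvector is (1,-3) - i(-1,2) = (1 + i, -3 - 2i).
A real fundamental pair from Re and Im of e^((-2+i)t)v: X_1 = e^(-2t)(cos(t)·(1,-3) + sin(t)·(-1,2)), X_2 = e^(-2t)(sin(t)·(1,-3) - cos(t)·(-1,2)).
General solution: C_1X_1 + C_2X_2.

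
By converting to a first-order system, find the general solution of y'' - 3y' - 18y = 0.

Let x_1 = y, x_2 = y'. Then x_1' = x_2 and x_2' = 18x_1 + 3x_2.
A = [[0,1],[18,3]]; det(A-λI) = λ^2 - 3λ - 18.
Eigenvalues λ = 6, -3 with eigenvectors (1,6), (1,-3).

y(t) = C_1e^(6t) + C_2e^(-3t)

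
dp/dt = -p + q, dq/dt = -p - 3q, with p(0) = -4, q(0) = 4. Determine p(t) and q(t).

Coefficient matrix A = [[-1, 1], [-1, -3]].
Characteristic polynomial det(A - λI) = λ^2 + 4λ + 4 = 0.
Single eigenvalue λ = -2 with algebraic multiplicity 2.
Eigenvector v = (-1,1); generalized eigenvector w with (A-λI)w=v is (1,-2).
General solution: e^(-2t)[K_1·v + K_2·(t·v + w)].
Applying p(0)=-4, q(0)=4 gives K_1=4, K_2=0.

p(t) = -4e^(-2t), q(t) = 4e^(-2t)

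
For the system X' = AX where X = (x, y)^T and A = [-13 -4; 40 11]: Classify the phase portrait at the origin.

A = [[-13,-4],[40,11]]; det(A-λI) = λ^2 + 2λ + 17.
λ = -1 ± 4i: negative real part.

stable spiral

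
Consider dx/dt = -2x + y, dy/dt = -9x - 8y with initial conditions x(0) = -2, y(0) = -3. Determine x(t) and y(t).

x(t) = -9te^(-5t) - 2e^(-5t), y(t) = 27te^(-5t) - 3e^(-5t)

Coefficient matrix A = [[-2, 1], [-9, -8]].
Characteristic polynomial det(A - λI) = λ^2 + 10λ + 25 = 0.
Single eigenvalue λ = -5 with algebraic multiplicity 2.
Eigenvector v = (1,-3); generalized eigenvector w with (A-λI)w=v is (0,1).
General solution: e^(-5t)[c_1·v + c_2·(t·v + w)].
Applying x(0)=-2, y(0)=-3 gives c_1=-2, c_2=-9.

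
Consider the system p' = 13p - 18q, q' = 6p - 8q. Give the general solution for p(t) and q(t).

Coefficient matrix A = [[13, -18], [6, -8]].
Characteristic polynomial det(A - λI) = λ^2 - 5λ + 4 = 0.
Eigenvalues λ = 1, 4.
For λ=1: (A-λI) row 1 is [12, -18], so an eigenvector is (-3, -2).
For λ=4: (A-λI) row 1 is [9, -18], so an eigenvector is (2, 1).
General solution: K_1e^(t)(-3,-2) + K_2e^(4t)(2,1).

p(t) = -3K_1e^(t) + 2K_2e^(4t), q(t) = -2K_1e^(t) + K_2e^(4t)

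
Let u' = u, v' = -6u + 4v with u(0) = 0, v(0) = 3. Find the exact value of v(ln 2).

A = [[1,0],[-6,4]]; eigenvalues λ = 1, 4.
Eigenvectors: (1,2) for λ=1, (0,-1) for λ=4.
From the initial condition, c_1 = 0, c_2 = -3.
v(ln 2) = (0)(2^1)(2) + (-3)(2^4)(-1) = 48.

48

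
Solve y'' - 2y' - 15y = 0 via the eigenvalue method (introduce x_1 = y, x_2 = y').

Let x_1 = y, x_2 = y'. Then x_1' = x_2 and x_2' = 15x_1 + 2x_2.
A = [[0,1],[15,2]]; det(A-λI) = λ^2 - 2λ - 15.
Eigenvalues λ = -3, 5 with eigenvectors (1,-3), (1,5).

y(t) = c_1e^(-3t) + c_2e^(5t)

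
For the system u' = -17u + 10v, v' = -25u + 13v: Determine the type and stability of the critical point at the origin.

A = [[-17,10],[-25,13]]; det(A-λI) = λ^2 + 4λ + 29.
λ = -2 ± 5i: negative real part.

stable spiral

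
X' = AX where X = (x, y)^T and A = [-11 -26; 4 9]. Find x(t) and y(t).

Coefficient matrix A = [[-11, -26], [4, 9]].
Characteristic polynomial det(A - λI) = λ^2 + 2λ + 5 = 0.
Eigenvalues λ = -1 ± 2i (complex conjugate pair).
For λ=-1+2i: an eigenvector is (-3,1) - i(2,-1) = (-3 - 2i, 1 + i).
A real fundamental pair from Re and Im of e^((-1+2i)t)v: X_1 = e^(-t)(cos(2t)·(-3,1) + sin(2t)·(2,-1)), X_2 = e^(-t)(sin(2t)·(-3,1) - cos(2t)·(2,-1)).
General solution: K_1X_1 + K_2X_2.

x(t) = 2K_1e^(-t)sin(2t) - 3K_1e^(-t)cos(2t) - 3K_2e^(-t)sin(2t) - 2K_2e^(-t)cos(2t), y(t) = -K_1e^(-t)sin(2t) + K_1e^(-t)cos(2t) + K_2e^(-t)sin(2t) + K_2e^(-t)cos(2t)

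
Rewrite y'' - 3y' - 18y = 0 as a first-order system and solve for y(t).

y(t) = C_1e^(6t) + C_2e^(-3t)

Let x_1 = y, x_2 = y'. Then x_1' = x_2 and x_2' = 18x_1 + 3x_2.
A = [[0,1],[18,3]]; det(A-λI) = λ^2 - 3λ - 18.
Eigenvalues λ = 6, -3 with eigenvectors (1,6), (1,-3).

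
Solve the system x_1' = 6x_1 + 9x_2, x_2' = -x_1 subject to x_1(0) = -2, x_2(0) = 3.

x_1(t) = 21te^(3t) - 2e^(3t), x_2(t) = -7te^(3t) + 3e^(3t)

Coefficient matrix A = [[6, 9], [-1, 0]].
Characteristic polynomial det(A - λI) = λ^2 - 6λ + 9 = 0.
Single eigenvalue λ = 3 with algebraic multiplicity 2.
Eigenvector v = (-3,1); generalized eigenvector w with (A-λI)w=v is (-1,0).
General solution: e^(3t)[K_1·v + K_2·(t·v + w)].
Applying x_1(0)=-2, x_2(0)=3 gives K_1=3, K_2=-7.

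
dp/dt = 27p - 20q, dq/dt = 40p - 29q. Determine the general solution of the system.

p(t) = -2C_1e^(-t)sin(4t) - C_1e^(-t)cos(4t) - C_2e^(-t)sin(4t) + 2C_2e^(-t)cos(4t), q(t) = -3C_1e^(-t)sin(4t) - C_1e^(-t)cos(4t) - C_2e^(-t)sin(4t) + 3C_2e^(-t)cos(4t)

Coefficient matrix A = [[27, -20], [40, -29]].
Characteristic polynomial det(A - λI) = λ^2 + 2λ + 17 = 0.
Eigenvalues λ = -1 ± 4i (complex conjugate pair).
For λ=-1+4i: an eigenvector is (-1,-1) - i(-2,-3) = (-1 + 2i, -1 + 3i).
A real fundamental pair from Re and Im of e^((-1+4i)t)v: X_1 = e^(-t)(cos(4t)·(-1,-1) + sin(4t)·(-2,-3)), X_2 = e^(-t)(sin(4t)·(-1,-1) - cos(4t)·(-2,-3)).
General solution: C_1X_1 + C_2X_2.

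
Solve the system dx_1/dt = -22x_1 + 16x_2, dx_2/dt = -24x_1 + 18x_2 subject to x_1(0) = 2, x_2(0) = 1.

x_1(t) = -2e^(2t) + 4e^(-6t), x_2(t) = -3e^(2t) + 4e^(-6t)

Coefficient matrix A = [[-22, 16], [-24, 18]].
Characteristic polynomial det(A - λI) = λ^2 + 4λ - 12 = 0.
Eigenvalues λ = 2, -6.
For λ=2: (A-λI) row 1 is [-24, 16], so an eigenvector is (-2, -3).
For λ=-6: (A-λI) row 1 is [-16, 16], so an eigenvector is (-1, -1).
General solution: K_1e^(2t)(-2,-3) + K_2e^(-6t)(-1,-1).
Applying x_1(0)=2, x_2(0)=1 gives K_1=1, K_2=-4.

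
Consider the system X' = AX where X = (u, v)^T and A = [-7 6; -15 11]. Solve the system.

Coefficient matrix A = [[-7, 6], [-15, 11]].
Characteristic polynomial det(A - λI) = λ^2 - 4λ + 13 = 0.
Eigenvalues λ = 2 ± 3i (complex conjugate pair).
For λ=2+3i: an eigenvector is (-1,-2) - i(-1,-1) = (-1 + i, -2 + i).
A real fundamental pair from Re and Im of e^((2+3i)t)v: X_1 = e^(2t)(cos(3t)·(-1,-2) + sin(3t)·(-1,-1)), X_2 = e^(2t)(sin(3t)·(-1,-2) - cos(3t)·(-1,-1)).
General solution: K_1X_1 + K_2X_2.

u(t) = -K_1e^(2t)sin(3t) - K_1e^(2t)cos(3t) - K_2e^(2t)sin(3t) + K_2e^(2t)cos(3t), v(t) = -K_1e^(2t)sin(3t) - 2K_1e^(2t)cos(3t) - 2K_2e^(2t)sin(3t) + K_2e^(2t)cos(3t)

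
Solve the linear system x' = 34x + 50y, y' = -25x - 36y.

Coefficient matrix A = [[34, 50], [-25, -36]].
Characteristic polynomial det(A - λI) = λ^2 + 2λ + 26 = 0.
Eigenvalues λ = -1 ± 5i (complex conjugate pair).
For λ=-1+5i: an eigenvector is (-1,1) - i(3,-2) = (-1 - 3i, 1 + 2i).
A real fundamental pair from Re and Im of e^((-1+5i)t)v: X_1 = e^(-t)(cos(5t)·(-1,1) + sin(5t)·(3,-2)), X_2 = e^(-t)(sin(5t)·(-1,1) - cos(5t)·(3,-2)).
General solution: C_1X_1 + C_2X_2.

x(t) = 3C_1e^(-t)sin(5t) - C_1e^(-t)cos(5t) - C_2e^(-t)sin(5t) - 3C_2e^(-t)cos(5t), y(t) = -2C_1e^(-t)sin(5t) + C_1e^(-t)cos(5t) + C_2e^(-t)sin(5t) + 2C_2e^(-t)cos(5t)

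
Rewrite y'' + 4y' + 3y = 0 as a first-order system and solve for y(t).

Let x_1 = y, x_2 = y'. Then x_1' = x_2 and x_2' = -3x_1 - 4x_2.
A = [[0,1],[-3,-4]]; det(A-λI) = λ^2 + 4λ + 3.
Eigenvalues λ = -3, -1 with eigenvectors (1,-3), (1,-1).

y(t) = K_1e^(-3t) + K_2e^(-t)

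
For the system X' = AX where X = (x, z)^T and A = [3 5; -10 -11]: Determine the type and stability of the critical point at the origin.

A = [[3,5],[-10,-11]]; det(A-λI) = λ^2 + 8λ + 17.
λ = -4 ± i: negative real part.

stable spiral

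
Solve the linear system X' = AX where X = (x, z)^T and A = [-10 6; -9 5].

Coefficient matrix A = [[-10, 6], [-9, 5]].
Characteristic polynomial det(A - λI) = λ^2 + 5λ + 4 = 0.
Eigenvalues λ = -1, -4.
For λ=-1: (A-λI) row 1 is [-9, 6], so an eigenvector is (2, 3).
For λ=-4: (A-λI) row 1 is [-6, 6], so an eigenvector is (1, 1).
General solution: c_1e^(-t)(2,3) + c_2e^(-4t)(1,1).

x(t) = 2c_1e^(-t) + c_2e^(-4t), z(t) = 3c_1e^(-t) + c_2e^(-4t)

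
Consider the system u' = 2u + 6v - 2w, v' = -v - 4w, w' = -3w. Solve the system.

u(t) = -2c_1e^(-3t) - 2c_2e^(-t) + c_3e^(2t), v(t) = 2c_1e^(-3t) + c_2e^(-t), w(t) = c_1e^(-3t)

Coefficient matrix A = [[2, 6, -2], [0, -1, -4], [0, 0, -3]].
det(A - λI) = 0 gives eigenvalues λ = -3, -1, 2.
For λ=-3: eigenvector (-2,2,1).
For λ=-1: eigenvector (-2,1,0).
For λ=2: eigenvector (1,0,0).
General solution: c_1e^(-3t)(-2,2,1) + c_2e^(-t)(-2,1,0) + c_3e^(2t)(1,0,0).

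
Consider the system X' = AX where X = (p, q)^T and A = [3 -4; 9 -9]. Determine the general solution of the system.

Coefficient matrix A = [[3, -4], [9, -9]].
Characteristic polynomial det(A - λI) = λ^2 + 6λ + 9 = 0.
Single eigenvalue λ = -3 with algebraic multiplicity 2.
Eigenvector v = (-2,-3); generalized eigenvector w with (A-λI)w=v is (-1,-1).
General solution: e^(-3t)[C_1·v + C_2·(t·v + w)].

p(t) = -2C_1e^(-3t) - 2C_2te^(-3t) - C_2e^(-3t), q(t) = -3C_1e^(-3t) - 3C_2te^(-3t) - C_2e^(-3t)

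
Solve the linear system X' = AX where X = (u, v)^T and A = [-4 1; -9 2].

u(t) = -C_1e^(-t) - C_2te^(-t) + C_2e^(-t), v(t) = -3C_1e^(-t) - 3C_2te^(-t) + 2C_2e^(-t)

Coefficient matrix A = [[-4, 1], [-9, 2]].
Characteristic polynomial det(A - λI) = λ^2 + 2λ + 1 = 0.
Single eigenvalue λ = -1 with algebraic multiplicity 2.
Eigenvector v = (-1,-3); generalized eigenvector w with (A-λI)w=v is (1,2).
General solution: e^(-t)[C_1·v + C_2·(t·v + w)].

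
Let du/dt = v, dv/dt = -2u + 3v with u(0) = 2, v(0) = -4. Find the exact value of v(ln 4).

A = [[0,1],[-2,3]]; eigenvalues λ = 2, 1.
Eigenvectors: (1,2) for λ=2, (1,1) for λ=1.
From the initial condition, c_1 = -6, c_2 = 8.
v(ln 4) = (-6)(4^2)(2) + (8)(4^1)(1) = -160.

-160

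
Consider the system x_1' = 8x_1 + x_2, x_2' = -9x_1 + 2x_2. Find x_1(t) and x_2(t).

x_1(t) = -K_1e^(5t) - K_2te^(5t) - K_2e^(5t), x_2(t) = 3K_1e^(5t) + 3K_2te^(5t) + 2K_2e^(5t)

Coefficient matrix A = [[8, 1], [-9, 2]].
Characteristic polynomial det(A - λI) = λ^2 - 10λ + 25 = 0.
Single eigenvalue λ = 5 with algebraic multiplicity 2.
Eigenvector v = (-1,3); generalized eigenvector w with (A-λI)w=v is (-1,2).
General solution: e^(5t)[K_1·v + K_2·(t·v + w)].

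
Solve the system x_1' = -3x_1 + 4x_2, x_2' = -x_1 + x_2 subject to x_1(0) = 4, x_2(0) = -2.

Coefficient matrix A = [[-3, 4], [-1, 1]].
Characteristic polynomial det(A - λI) = λ^2 + 2λ + 1 = 0.
Single eigenvalue λ = -1 with algebraic multiplicity 2.
Eigenvector v = (-2,-1); generalized eigenvector w with (A-λI)w=v is (-1,-1).
General solution: e^(-t)[K_1·v + K_2·(t·v + w)].
Applying x_1(0)=4, x_2(0)=-2 gives K_1=-6, K_2=8.

x_1(t) = -16te^(-t) + 4e^(-t), x_2(t) = -8te^(-t) - 2e^(-t)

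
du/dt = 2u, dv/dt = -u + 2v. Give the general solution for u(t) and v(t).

Coefficient matrix A = [[2, 0], [-1, 2]].
Characteristic polynomial det(A - λI) = λ^2 - 4λ + 4 = 0.
Single eigenvalue λ = 2 with algebraic multiplicity 2.
Eigenvector v = (0,-1); generalized eigenvector w with (A-λI)w=v is (1,-1).
General solution: e^(2t)[K_1·v + K_2·(t·v + w)].

u(t) = K_2e^(2t), v(t) = -K_1e^(2t) - K_2te^(2t) - K_2e^(2t)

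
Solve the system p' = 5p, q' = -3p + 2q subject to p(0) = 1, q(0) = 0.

p(t) = e^(5t), q(t) = -e^(5t) + e^(2t)

Coefficient matrix A = [[5, 0], [-3, 2]].
Characteristic polynomial det(A - λI) = λ^2 - 7λ + 10 = 0.
Eigenvalues λ = 2, 5.
For λ=2: (A-λI) row 1 is [3, 0], so an eigenvector is (0, 1).
For λ=5: (A-λI) row 2 is [-3, -3], so an eigenvector is (1, -1).
General solution: C_1e^(2t)(0,1) + C_2e^(5t)(1,-1).
Applying p(0)=1, q(0)=0 gives C_1=1, C_2=1.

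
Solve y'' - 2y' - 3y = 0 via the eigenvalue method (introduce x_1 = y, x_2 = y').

Let x_1 = y, x_2 = y'. Then x_1' = x_2 and x_2' = 3x_1 + 2x_2.
A = [[0,1],[3,2]]; det(A-λI) = λ^2 - 2λ - 3.
Eigenvalues λ = 3, -1 with eigenvectors (1,3), (1,-1).

y(t) = c_1e^(3t) + c_2e^(-t)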